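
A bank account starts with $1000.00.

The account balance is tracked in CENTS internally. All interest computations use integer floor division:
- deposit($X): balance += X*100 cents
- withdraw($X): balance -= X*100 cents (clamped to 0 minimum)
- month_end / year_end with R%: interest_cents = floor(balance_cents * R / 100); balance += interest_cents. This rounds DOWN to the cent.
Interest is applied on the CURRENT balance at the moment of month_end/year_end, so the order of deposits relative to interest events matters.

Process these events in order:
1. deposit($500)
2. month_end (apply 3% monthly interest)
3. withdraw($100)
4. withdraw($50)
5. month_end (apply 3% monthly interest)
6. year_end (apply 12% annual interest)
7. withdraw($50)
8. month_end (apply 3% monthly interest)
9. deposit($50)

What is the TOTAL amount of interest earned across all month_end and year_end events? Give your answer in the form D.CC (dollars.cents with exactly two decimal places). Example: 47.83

Answer: 306.04

Derivation:
After 1 (deposit($500)): balance=$1500.00 total_interest=$0.00
After 2 (month_end (apply 3% monthly interest)): balance=$1545.00 total_interest=$45.00
After 3 (withdraw($100)): balance=$1445.00 total_interest=$45.00
After 4 (withdraw($50)): balance=$1395.00 total_interest=$45.00
After 5 (month_end (apply 3% monthly interest)): balance=$1436.85 total_interest=$86.85
After 6 (year_end (apply 12% annual interest)): balance=$1609.27 total_interest=$259.27
After 7 (withdraw($50)): balance=$1559.27 total_interest=$259.27
After 8 (month_end (apply 3% monthly interest)): balance=$1606.04 total_interest=$306.04
After 9 (deposit($50)): balance=$1656.04 total_interest=$306.04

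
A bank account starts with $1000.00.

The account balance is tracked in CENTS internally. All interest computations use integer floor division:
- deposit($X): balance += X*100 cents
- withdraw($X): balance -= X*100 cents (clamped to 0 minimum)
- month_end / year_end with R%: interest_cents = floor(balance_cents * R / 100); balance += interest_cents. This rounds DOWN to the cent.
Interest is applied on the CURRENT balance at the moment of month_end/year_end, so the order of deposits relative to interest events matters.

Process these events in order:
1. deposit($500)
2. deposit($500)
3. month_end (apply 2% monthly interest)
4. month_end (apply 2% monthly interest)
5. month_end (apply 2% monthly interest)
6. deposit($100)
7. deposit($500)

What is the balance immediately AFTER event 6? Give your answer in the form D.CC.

After 1 (deposit($500)): balance=$1500.00 total_interest=$0.00
After 2 (deposit($500)): balance=$2000.00 total_interest=$0.00
After 3 (month_end (apply 2% monthly interest)): balance=$2040.00 total_interest=$40.00
After 4 (month_end (apply 2% monthly interest)): balance=$2080.80 total_interest=$80.80
After 5 (month_end (apply 2% monthly interest)): balance=$2122.41 total_interest=$122.41
After 6 (deposit($100)): balance=$2222.41 total_interest=$122.41

Answer: 2222.41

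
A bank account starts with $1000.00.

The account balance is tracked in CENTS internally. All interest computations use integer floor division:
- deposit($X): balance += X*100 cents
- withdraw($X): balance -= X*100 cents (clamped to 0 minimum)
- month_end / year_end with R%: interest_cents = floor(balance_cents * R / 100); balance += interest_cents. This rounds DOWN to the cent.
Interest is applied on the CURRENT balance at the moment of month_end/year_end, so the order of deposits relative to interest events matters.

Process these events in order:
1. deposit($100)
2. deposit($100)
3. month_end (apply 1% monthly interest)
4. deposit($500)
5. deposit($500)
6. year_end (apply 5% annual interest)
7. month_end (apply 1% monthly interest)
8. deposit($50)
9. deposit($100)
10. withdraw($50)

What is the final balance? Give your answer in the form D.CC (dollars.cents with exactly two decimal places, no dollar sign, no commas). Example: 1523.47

After 1 (deposit($100)): balance=$1100.00 total_interest=$0.00
After 2 (deposit($100)): balance=$1200.00 total_interest=$0.00
After 3 (month_end (apply 1% monthly interest)): balance=$1212.00 total_interest=$12.00
After 4 (deposit($500)): balance=$1712.00 total_interest=$12.00
After 5 (deposit($500)): balance=$2212.00 total_interest=$12.00
After 6 (year_end (apply 5% annual interest)): balance=$2322.60 total_interest=$122.60
After 7 (month_end (apply 1% monthly interest)): balance=$2345.82 total_interest=$145.82
After 8 (deposit($50)): balance=$2395.82 total_interest=$145.82
After 9 (deposit($100)): balance=$2495.82 total_interest=$145.82
After 10 (withdraw($50)): balance=$2445.82 total_interest=$145.82

Answer: 2445.82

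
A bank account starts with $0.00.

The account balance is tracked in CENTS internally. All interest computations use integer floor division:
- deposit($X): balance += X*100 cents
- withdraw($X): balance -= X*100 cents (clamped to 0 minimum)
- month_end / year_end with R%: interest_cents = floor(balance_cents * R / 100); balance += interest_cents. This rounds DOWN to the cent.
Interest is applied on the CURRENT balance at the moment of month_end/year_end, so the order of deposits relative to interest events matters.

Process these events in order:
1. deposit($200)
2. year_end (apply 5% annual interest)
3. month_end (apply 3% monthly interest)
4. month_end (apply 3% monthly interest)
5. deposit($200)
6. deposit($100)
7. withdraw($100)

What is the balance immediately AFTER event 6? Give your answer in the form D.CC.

Answer: 522.78

Derivation:
After 1 (deposit($200)): balance=$200.00 total_interest=$0.00
After 2 (year_end (apply 5% annual interest)): balance=$210.00 total_interest=$10.00
After 3 (month_end (apply 3% monthly interest)): balance=$216.30 total_interest=$16.30
After 4 (month_end (apply 3% monthly interest)): balance=$222.78 total_interest=$22.78
After 5 (deposit($200)): balance=$422.78 total_interest=$22.78
After 6 (deposit($100)): balance=$522.78 total_interest=$22.78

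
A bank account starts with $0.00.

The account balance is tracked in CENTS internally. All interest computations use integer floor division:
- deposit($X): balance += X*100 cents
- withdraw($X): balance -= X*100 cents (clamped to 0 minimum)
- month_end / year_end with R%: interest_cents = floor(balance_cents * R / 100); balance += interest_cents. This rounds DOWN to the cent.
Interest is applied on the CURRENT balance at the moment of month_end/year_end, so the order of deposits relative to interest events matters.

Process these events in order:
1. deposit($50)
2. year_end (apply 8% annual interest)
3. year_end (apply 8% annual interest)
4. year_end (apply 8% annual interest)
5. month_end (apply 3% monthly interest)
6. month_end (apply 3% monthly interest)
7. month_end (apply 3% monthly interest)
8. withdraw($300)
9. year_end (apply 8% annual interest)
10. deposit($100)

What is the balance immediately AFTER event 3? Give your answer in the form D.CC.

Answer: 58.32

Derivation:
After 1 (deposit($50)): balance=$50.00 total_interest=$0.00
After 2 (year_end (apply 8% annual interest)): balance=$54.00 total_interest=$4.00
After 3 (year_end (apply 8% annual interest)): balance=$58.32 total_interest=$8.32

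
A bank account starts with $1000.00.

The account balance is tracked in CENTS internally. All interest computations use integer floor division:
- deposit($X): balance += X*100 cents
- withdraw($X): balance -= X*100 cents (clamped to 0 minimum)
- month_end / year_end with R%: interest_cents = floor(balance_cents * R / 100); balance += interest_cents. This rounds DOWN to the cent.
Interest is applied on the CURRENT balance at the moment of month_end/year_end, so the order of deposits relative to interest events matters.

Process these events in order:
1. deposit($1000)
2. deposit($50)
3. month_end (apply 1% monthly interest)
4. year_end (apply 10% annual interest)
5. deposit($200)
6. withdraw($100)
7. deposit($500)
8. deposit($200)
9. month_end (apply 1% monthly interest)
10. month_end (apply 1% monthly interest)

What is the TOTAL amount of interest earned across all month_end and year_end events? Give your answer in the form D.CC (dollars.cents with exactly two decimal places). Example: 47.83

After 1 (deposit($1000)): balance=$2000.00 total_interest=$0.00
After 2 (deposit($50)): balance=$2050.00 total_interest=$0.00
After 3 (month_end (apply 1% monthly interest)): balance=$2070.50 total_interest=$20.50
After 4 (year_end (apply 10% annual interest)): balance=$2277.55 total_interest=$227.55
After 5 (deposit($200)): balance=$2477.55 total_interest=$227.55
After 6 (withdraw($100)): balance=$2377.55 total_interest=$227.55
After 7 (deposit($500)): balance=$2877.55 total_interest=$227.55
After 8 (deposit($200)): balance=$3077.55 total_interest=$227.55
After 9 (month_end (apply 1% monthly interest)): balance=$3108.32 total_interest=$258.32
After 10 (month_end (apply 1% monthly interest)): balance=$3139.40 total_interest=$289.40

Answer: 289.40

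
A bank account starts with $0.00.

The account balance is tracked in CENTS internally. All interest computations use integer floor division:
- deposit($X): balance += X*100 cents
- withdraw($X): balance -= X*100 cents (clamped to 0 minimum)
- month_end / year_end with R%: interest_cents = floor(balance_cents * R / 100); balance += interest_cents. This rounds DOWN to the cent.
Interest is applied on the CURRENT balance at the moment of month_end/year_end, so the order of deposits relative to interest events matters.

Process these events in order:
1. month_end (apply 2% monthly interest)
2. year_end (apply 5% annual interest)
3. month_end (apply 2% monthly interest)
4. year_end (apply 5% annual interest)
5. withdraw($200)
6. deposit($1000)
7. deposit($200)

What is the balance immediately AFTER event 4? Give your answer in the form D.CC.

After 1 (month_end (apply 2% monthly interest)): balance=$0.00 total_interest=$0.00
After 2 (year_end (apply 5% annual interest)): balance=$0.00 total_interest=$0.00
After 3 (month_end (apply 2% monthly interest)): balance=$0.00 total_interest=$0.00
After 4 (year_end (apply 5% annual interest)): balance=$0.00 total_interest=$0.00

Answer: 0.00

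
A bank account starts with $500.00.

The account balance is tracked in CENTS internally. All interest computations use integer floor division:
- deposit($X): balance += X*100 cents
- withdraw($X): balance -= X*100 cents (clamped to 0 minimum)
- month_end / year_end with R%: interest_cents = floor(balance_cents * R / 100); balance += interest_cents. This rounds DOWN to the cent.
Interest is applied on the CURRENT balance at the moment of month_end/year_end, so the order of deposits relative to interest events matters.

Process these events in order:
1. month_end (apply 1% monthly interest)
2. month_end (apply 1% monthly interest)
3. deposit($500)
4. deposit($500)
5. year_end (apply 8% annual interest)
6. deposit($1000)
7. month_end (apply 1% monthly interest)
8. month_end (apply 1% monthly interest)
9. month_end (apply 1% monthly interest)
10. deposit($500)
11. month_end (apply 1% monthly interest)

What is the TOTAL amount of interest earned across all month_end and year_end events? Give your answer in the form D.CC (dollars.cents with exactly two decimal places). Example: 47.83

After 1 (month_end (apply 1% monthly interest)): balance=$505.00 total_interest=$5.00
After 2 (month_end (apply 1% monthly interest)): balance=$510.05 total_interest=$10.05
After 3 (deposit($500)): balance=$1010.05 total_interest=$10.05
After 4 (deposit($500)): balance=$1510.05 total_interest=$10.05
After 5 (year_end (apply 8% annual interest)): balance=$1630.85 total_interest=$130.85
After 6 (deposit($1000)): balance=$2630.85 total_interest=$130.85
After 7 (month_end (apply 1% monthly interest)): balance=$2657.15 total_interest=$157.15
After 8 (month_end (apply 1% monthly interest)): balance=$2683.72 total_interest=$183.72
After 9 (month_end (apply 1% monthly interest)): balance=$2710.55 total_interest=$210.55
After 10 (deposit($500)): balance=$3210.55 total_interest=$210.55
After 11 (month_end (apply 1% monthly interest)): balance=$3242.65 total_interest=$242.65

Answer: 242.65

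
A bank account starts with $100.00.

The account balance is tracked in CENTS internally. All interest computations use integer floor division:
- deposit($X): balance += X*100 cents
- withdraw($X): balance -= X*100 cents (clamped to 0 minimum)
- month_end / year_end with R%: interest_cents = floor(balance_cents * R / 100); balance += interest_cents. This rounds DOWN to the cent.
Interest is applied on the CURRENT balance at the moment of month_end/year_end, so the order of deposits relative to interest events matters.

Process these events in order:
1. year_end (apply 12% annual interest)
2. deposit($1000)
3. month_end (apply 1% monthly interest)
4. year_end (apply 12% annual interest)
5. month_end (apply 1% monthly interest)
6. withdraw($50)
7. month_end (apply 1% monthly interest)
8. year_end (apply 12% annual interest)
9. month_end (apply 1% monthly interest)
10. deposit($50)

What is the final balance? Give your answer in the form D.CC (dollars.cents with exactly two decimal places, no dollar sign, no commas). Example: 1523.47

Answer: 1444.37

Derivation:
After 1 (year_end (apply 12% annual interest)): balance=$112.00 total_interest=$12.00
After 2 (deposit($1000)): balance=$1112.00 total_interest=$12.00
After 3 (month_end (apply 1% monthly interest)): balance=$1123.12 total_interest=$23.12
After 4 (year_end (apply 12% annual interest)): balance=$1257.89 total_interest=$157.89
After 5 (month_end (apply 1% monthly interest)): balance=$1270.46 total_interest=$170.46
After 6 (withdraw($50)): balance=$1220.46 total_interest=$170.46
After 7 (month_end (apply 1% monthly interest)): balance=$1232.66 total_interest=$182.66
After 8 (year_end (apply 12% annual interest)): balance=$1380.57 total_interest=$330.57
After 9 (month_end (apply 1% monthly interest)): balance=$1394.37 total_interest=$344.37
After 10 (deposit($50)): balance=$1444.37 total_interest=$344.37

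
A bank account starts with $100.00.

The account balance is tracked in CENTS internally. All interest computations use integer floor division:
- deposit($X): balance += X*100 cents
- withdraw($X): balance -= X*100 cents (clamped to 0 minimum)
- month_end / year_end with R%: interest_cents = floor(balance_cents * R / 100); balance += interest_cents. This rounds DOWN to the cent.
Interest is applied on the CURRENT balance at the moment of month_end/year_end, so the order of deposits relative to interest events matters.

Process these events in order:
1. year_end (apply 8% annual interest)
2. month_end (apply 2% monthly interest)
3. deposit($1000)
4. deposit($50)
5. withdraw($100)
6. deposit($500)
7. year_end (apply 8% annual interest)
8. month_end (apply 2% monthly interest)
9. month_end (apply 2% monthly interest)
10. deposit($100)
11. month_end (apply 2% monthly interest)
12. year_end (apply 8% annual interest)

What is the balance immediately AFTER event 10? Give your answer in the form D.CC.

After 1 (year_end (apply 8% annual interest)): balance=$108.00 total_interest=$8.00
After 2 (month_end (apply 2% monthly interest)): balance=$110.16 total_interest=$10.16
After 3 (deposit($1000)): balance=$1110.16 total_interest=$10.16
After 4 (deposit($50)): balance=$1160.16 total_interest=$10.16
After 5 (withdraw($100)): balance=$1060.16 total_interest=$10.16
After 6 (deposit($500)): balance=$1560.16 total_interest=$10.16
After 7 (year_end (apply 8% annual interest)): balance=$1684.97 total_interest=$134.97
After 8 (month_end (apply 2% monthly interest)): balance=$1718.66 total_interest=$168.66
After 9 (month_end (apply 2% monthly interest)): balance=$1753.03 total_interest=$203.03
After 10 (deposit($100)): balance=$1853.03 total_interest=$203.03

Answer: 1853.03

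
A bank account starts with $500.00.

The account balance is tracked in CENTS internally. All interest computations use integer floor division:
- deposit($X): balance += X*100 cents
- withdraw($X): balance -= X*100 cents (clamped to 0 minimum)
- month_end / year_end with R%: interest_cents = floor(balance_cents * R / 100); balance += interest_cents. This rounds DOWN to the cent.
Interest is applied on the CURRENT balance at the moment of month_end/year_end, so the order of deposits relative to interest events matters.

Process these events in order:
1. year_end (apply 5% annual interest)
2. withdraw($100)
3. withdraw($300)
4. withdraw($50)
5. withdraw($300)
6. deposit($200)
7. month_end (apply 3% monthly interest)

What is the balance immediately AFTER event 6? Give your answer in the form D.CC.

After 1 (year_end (apply 5% annual interest)): balance=$525.00 total_interest=$25.00
After 2 (withdraw($100)): balance=$425.00 total_interest=$25.00
After 3 (withdraw($300)): balance=$125.00 total_interest=$25.00
After 4 (withdraw($50)): balance=$75.00 total_interest=$25.00
After 5 (withdraw($300)): balance=$0.00 total_interest=$25.00
After 6 (deposit($200)): balance=$200.00 total_interest=$25.00

Answer: 200.00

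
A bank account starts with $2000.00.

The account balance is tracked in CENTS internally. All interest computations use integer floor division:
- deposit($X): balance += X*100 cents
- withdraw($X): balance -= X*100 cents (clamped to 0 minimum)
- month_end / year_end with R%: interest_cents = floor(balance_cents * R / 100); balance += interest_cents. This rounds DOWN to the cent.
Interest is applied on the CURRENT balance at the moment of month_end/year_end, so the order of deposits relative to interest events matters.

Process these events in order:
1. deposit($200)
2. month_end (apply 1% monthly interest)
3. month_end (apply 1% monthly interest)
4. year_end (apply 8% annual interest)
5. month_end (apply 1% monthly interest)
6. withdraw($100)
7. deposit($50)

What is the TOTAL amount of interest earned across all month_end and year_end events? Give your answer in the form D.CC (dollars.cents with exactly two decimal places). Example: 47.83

Answer: 247.98

Derivation:
After 1 (deposit($200)): balance=$2200.00 total_interest=$0.00
After 2 (month_end (apply 1% monthly interest)): balance=$2222.00 total_interest=$22.00
After 3 (month_end (apply 1% monthly interest)): balance=$2244.22 total_interest=$44.22
After 4 (year_end (apply 8% annual interest)): balance=$2423.75 total_interest=$223.75
After 5 (month_end (apply 1% monthly interest)): balance=$2447.98 total_interest=$247.98
After 6 (withdraw($100)): balance=$2347.98 total_interest=$247.98
After 7 (deposit($50)): balance=$2397.98 total_interest=$247.98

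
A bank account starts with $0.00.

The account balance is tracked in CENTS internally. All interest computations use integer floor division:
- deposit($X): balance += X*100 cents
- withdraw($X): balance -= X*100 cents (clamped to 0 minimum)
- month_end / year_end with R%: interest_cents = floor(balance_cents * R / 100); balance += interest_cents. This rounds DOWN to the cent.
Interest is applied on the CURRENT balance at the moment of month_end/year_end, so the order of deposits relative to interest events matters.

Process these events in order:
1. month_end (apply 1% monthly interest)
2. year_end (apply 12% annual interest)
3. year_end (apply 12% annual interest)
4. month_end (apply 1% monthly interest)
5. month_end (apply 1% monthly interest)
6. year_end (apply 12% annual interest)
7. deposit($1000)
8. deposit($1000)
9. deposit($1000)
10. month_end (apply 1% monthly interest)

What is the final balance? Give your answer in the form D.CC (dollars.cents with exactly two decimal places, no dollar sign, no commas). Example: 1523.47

After 1 (month_end (apply 1% monthly interest)): balance=$0.00 total_interest=$0.00
After 2 (year_end (apply 12% annual interest)): balance=$0.00 total_interest=$0.00
After 3 (year_end (apply 12% annual interest)): balance=$0.00 total_interest=$0.00
After 4 (month_end (apply 1% monthly interest)): balance=$0.00 total_interest=$0.00
After 5 (month_end (apply 1% monthly interest)): balance=$0.00 total_interest=$0.00
After 6 (year_end (apply 12% annual interest)): balance=$0.00 total_interest=$0.00
After 7 (deposit($1000)): balance=$1000.00 total_interest=$0.00
After 8 (deposit($1000)): balance=$2000.00 total_interest=$0.00
After 9 (deposit($1000)): balance=$3000.00 total_interest=$0.00
After 10 (month_end (apply 1% monthly interest)): balance=$3030.00 total_interest=$30.00

Answer: 3030.00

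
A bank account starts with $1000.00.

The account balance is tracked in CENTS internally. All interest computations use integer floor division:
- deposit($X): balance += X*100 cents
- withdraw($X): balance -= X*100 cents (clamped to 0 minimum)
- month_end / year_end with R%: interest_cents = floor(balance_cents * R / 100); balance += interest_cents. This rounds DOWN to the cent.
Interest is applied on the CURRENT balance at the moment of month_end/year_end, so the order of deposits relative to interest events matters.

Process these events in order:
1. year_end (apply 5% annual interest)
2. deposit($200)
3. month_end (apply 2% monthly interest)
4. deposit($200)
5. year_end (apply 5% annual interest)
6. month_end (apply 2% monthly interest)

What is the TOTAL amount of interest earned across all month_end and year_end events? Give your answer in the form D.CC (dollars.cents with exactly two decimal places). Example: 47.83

After 1 (year_end (apply 5% annual interest)): balance=$1050.00 total_interest=$50.00
After 2 (deposit($200)): balance=$1250.00 total_interest=$50.00
After 3 (month_end (apply 2% monthly interest)): balance=$1275.00 total_interest=$75.00
After 4 (deposit($200)): balance=$1475.00 total_interest=$75.00
After 5 (year_end (apply 5% annual interest)): balance=$1548.75 total_interest=$148.75
After 6 (month_end (apply 2% monthly interest)): balance=$1579.72 total_interest=$179.72

Answer: 179.72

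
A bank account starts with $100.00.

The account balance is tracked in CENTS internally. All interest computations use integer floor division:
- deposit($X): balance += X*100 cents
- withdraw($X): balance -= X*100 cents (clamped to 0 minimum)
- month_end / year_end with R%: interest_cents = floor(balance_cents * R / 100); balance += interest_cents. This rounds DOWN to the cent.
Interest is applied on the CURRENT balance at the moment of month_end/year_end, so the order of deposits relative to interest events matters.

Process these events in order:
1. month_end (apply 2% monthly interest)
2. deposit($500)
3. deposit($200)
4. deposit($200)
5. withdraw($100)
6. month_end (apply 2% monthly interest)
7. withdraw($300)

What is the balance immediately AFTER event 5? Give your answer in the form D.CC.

Answer: 902.00

Derivation:
After 1 (month_end (apply 2% monthly interest)): balance=$102.00 total_interest=$2.00
After 2 (deposit($500)): balance=$602.00 total_interest=$2.00
After 3 (deposit($200)): balance=$802.00 total_interest=$2.00
After 4 (deposit($200)): balance=$1002.00 total_interest=$2.00
After 5 (withdraw($100)): balance=$902.00 total_interest=$2.00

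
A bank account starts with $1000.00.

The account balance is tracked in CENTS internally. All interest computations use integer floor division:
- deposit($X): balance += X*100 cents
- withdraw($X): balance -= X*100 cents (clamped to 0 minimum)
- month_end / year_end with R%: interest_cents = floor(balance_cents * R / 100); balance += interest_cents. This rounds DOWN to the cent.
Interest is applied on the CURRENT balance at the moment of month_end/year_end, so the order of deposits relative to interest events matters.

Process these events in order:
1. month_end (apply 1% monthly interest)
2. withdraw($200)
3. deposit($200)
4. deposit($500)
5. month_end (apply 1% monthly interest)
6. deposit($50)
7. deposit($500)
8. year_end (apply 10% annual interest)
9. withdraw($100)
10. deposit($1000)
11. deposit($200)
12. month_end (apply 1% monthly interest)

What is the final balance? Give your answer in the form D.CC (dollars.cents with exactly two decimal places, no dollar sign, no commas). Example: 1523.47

Answer: 3416.43

Derivation:
After 1 (month_end (apply 1% monthly interest)): balance=$1010.00 total_interest=$10.00
After 2 (withdraw($200)): balance=$810.00 total_interest=$10.00
After 3 (deposit($200)): balance=$1010.00 total_interest=$10.00
After 4 (deposit($500)): balance=$1510.00 total_interest=$10.00
After 5 (month_end (apply 1% monthly interest)): balance=$1525.10 total_interest=$25.10
After 6 (deposit($50)): balance=$1575.10 total_interest=$25.10
After 7 (deposit($500)): balance=$2075.10 total_interest=$25.10
After 8 (year_end (apply 10% annual interest)): balance=$2282.61 total_interest=$232.61
After 9 (withdraw($100)): balance=$2182.61 total_interest=$232.61
After 10 (deposit($1000)): balance=$3182.61 total_interest=$232.61
After 11 (deposit($200)): balance=$3382.61 total_interest=$232.61
After 12 (month_end (apply 1% monthly interest)): balance=$3416.43 total_interest=$266.43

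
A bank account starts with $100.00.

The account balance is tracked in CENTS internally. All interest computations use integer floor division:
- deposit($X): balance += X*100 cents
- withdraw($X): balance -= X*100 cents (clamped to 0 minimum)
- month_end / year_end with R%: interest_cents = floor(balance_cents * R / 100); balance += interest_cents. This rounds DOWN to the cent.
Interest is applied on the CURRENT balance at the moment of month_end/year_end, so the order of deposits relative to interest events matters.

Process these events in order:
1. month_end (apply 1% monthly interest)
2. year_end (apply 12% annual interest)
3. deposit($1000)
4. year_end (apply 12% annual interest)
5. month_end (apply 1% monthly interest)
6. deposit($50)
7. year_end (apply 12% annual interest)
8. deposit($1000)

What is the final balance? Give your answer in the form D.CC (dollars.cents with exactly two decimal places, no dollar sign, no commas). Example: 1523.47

After 1 (month_end (apply 1% monthly interest)): balance=$101.00 total_interest=$1.00
After 2 (year_end (apply 12% annual interest)): balance=$113.12 total_interest=$13.12
After 3 (deposit($1000)): balance=$1113.12 total_interest=$13.12
After 4 (year_end (apply 12% annual interest)): balance=$1246.69 total_interest=$146.69
After 5 (month_end (apply 1% monthly interest)): balance=$1259.15 total_interest=$159.15
After 6 (deposit($50)): balance=$1309.15 total_interest=$159.15
After 7 (year_end (apply 12% annual interest)): balance=$1466.24 total_interest=$316.24
After 8 (deposit($1000)): balance=$2466.24 total_interest=$316.24

Answer: 2466.24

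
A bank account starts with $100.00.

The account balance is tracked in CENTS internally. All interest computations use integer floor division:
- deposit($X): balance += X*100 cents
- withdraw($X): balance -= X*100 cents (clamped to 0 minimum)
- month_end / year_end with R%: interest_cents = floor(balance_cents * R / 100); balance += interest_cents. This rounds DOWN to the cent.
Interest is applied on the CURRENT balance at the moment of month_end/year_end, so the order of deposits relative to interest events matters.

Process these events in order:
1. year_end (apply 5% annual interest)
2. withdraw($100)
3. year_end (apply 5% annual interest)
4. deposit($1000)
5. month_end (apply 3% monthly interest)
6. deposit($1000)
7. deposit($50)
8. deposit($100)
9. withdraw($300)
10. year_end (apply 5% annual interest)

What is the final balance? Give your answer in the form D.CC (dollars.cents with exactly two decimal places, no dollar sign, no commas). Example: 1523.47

After 1 (year_end (apply 5% annual interest)): balance=$105.00 total_interest=$5.00
After 2 (withdraw($100)): balance=$5.00 total_interest=$5.00
After 3 (year_end (apply 5% annual interest)): balance=$5.25 total_interest=$5.25
After 4 (deposit($1000)): balance=$1005.25 total_interest=$5.25
After 5 (month_end (apply 3% monthly interest)): balance=$1035.40 total_interest=$35.40
After 6 (deposit($1000)): balance=$2035.40 total_interest=$35.40
After 7 (deposit($50)): balance=$2085.40 total_interest=$35.40
After 8 (deposit($100)): balance=$2185.40 total_interest=$35.40
After 9 (withdraw($300)): balance=$1885.40 total_interest=$35.40
After 10 (year_end (apply 5% annual interest)): balance=$1979.67 total_interest=$129.67

Answer: 1979.67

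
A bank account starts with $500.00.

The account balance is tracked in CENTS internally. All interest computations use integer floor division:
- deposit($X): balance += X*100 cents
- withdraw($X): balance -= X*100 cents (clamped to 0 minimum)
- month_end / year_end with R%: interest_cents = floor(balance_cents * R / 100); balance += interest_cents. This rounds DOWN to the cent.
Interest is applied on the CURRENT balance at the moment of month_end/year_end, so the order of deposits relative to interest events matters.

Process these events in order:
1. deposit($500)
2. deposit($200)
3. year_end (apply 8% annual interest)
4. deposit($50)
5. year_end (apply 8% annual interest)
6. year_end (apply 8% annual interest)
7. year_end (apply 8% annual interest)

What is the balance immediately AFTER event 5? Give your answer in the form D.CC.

Answer: 1453.68

Derivation:
After 1 (deposit($500)): balance=$1000.00 total_interest=$0.00
After 2 (deposit($200)): balance=$1200.00 total_interest=$0.00
After 3 (year_end (apply 8% annual interest)): balance=$1296.00 total_interest=$96.00
After 4 (deposit($50)): balance=$1346.00 total_interest=$96.00
After 5 (year_end (apply 8% annual interest)): balance=$1453.68 total_interest=$203.68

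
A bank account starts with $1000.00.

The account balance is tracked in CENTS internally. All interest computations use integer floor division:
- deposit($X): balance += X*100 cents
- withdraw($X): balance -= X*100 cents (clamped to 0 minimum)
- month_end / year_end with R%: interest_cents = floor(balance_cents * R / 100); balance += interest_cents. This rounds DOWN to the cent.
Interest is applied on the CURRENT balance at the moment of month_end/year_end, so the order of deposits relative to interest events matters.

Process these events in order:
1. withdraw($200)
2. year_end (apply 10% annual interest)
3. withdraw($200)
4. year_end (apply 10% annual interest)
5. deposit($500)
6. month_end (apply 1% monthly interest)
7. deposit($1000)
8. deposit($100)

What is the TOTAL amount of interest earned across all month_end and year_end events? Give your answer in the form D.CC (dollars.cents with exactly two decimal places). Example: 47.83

After 1 (withdraw($200)): balance=$800.00 total_interest=$0.00
After 2 (year_end (apply 10% annual interest)): balance=$880.00 total_interest=$80.00
After 3 (withdraw($200)): balance=$680.00 total_interest=$80.00
After 4 (year_end (apply 10% annual interest)): balance=$748.00 total_interest=$148.00
After 5 (deposit($500)): balance=$1248.00 total_interest=$148.00
After 6 (month_end (apply 1% monthly interest)): balance=$1260.48 total_interest=$160.48
After 7 (deposit($1000)): balance=$2260.48 total_interest=$160.48
After 8 (deposit($100)): balance=$2360.48 total_interest=$160.48

Answer: 160.48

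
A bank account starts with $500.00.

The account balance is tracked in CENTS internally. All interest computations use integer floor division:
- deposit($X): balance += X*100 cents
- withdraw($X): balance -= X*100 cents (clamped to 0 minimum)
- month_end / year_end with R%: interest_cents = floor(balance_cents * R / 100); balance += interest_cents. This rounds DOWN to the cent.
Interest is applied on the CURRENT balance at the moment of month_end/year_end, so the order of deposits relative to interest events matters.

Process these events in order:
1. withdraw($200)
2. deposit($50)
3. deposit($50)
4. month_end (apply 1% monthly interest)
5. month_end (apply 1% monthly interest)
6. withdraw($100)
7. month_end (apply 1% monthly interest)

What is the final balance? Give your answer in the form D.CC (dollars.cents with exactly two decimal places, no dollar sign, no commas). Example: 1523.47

After 1 (withdraw($200)): balance=$300.00 total_interest=$0.00
After 2 (deposit($50)): balance=$350.00 total_interest=$0.00
After 3 (deposit($50)): balance=$400.00 total_interest=$0.00
After 4 (month_end (apply 1% monthly interest)): balance=$404.00 total_interest=$4.00
After 5 (month_end (apply 1% monthly interest)): balance=$408.04 total_interest=$8.04
After 6 (withdraw($100)): balance=$308.04 total_interest=$8.04
After 7 (month_end (apply 1% monthly interest)): balance=$311.12 total_interest=$11.12

Answer: 311.12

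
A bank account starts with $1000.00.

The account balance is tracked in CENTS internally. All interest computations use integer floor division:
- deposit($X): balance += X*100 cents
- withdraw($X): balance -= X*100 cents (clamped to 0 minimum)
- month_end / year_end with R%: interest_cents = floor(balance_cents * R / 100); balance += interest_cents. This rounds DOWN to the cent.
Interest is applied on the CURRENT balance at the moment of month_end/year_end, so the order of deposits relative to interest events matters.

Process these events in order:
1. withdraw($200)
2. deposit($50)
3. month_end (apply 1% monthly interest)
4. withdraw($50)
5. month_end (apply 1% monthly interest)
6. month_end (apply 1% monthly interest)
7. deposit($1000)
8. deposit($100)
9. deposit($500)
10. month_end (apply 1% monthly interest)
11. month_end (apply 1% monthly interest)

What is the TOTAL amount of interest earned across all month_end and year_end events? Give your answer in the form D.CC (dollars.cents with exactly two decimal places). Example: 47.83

Answer: 73.46

Derivation:
After 1 (withdraw($200)): balance=$800.00 total_interest=$0.00
After 2 (deposit($50)): balance=$850.00 total_interest=$0.00
After 3 (month_end (apply 1% monthly interest)): balance=$858.50 total_interest=$8.50
After 4 (withdraw($50)): balance=$808.50 total_interest=$8.50
After 5 (month_end (apply 1% monthly interest)): balance=$816.58 total_interest=$16.58
After 6 (month_end (apply 1% monthly interest)): balance=$824.74 total_interest=$24.74
After 7 (deposit($1000)): balance=$1824.74 total_interest=$24.74
After 8 (deposit($100)): balance=$1924.74 total_interest=$24.74
After 9 (deposit($500)): balance=$2424.74 total_interest=$24.74
After 10 (month_end (apply 1% monthly interest)): balance=$2448.98 total_interest=$48.98
After 11 (month_end (apply 1% monthly interest)): balance=$2473.46 total_interest=$73.46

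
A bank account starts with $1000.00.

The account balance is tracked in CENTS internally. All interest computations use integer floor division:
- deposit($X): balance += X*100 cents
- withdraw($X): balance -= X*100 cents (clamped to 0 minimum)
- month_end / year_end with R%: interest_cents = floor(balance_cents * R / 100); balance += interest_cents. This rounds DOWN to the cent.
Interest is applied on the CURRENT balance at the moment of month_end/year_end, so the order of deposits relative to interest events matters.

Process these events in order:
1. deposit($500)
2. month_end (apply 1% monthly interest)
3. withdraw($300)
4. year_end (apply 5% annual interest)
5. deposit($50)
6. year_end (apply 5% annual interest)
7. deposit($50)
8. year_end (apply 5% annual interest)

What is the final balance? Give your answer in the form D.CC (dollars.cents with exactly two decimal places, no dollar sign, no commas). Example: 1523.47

After 1 (deposit($500)): balance=$1500.00 total_interest=$0.00
After 2 (month_end (apply 1% monthly interest)): balance=$1515.00 total_interest=$15.00
After 3 (withdraw($300)): balance=$1215.00 total_interest=$15.00
After 4 (year_end (apply 5% annual interest)): balance=$1275.75 total_interest=$75.75
After 5 (deposit($50)): balance=$1325.75 total_interest=$75.75
After 6 (year_end (apply 5% annual interest)): balance=$1392.03 total_interest=$142.03
After 7 (deposit($50)): balance=$1442.03 total_interest=$142.03
After 8 (year_end (apply 5% annual interest)): balance=$1514.13 total_interest=$214.13

Answer: 1514.13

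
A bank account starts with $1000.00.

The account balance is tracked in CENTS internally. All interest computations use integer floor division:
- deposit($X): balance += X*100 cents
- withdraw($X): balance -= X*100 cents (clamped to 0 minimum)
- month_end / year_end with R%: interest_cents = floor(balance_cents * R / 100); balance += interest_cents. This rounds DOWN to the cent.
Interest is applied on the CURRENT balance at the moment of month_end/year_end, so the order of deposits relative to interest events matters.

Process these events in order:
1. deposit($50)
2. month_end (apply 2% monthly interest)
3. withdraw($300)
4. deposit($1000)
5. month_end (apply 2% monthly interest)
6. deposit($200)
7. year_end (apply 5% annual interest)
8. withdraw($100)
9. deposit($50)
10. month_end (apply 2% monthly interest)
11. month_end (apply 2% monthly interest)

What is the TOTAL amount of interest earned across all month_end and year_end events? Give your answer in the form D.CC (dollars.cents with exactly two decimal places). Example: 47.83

After 1 (deposit($50)): balance=$1050.00 total_interest=$0.00
After 2 (month_end (apply 2% monthly interest)): balance=$1071.00 total_interest=$21.00
After 3 (withdraw($300)): balance=$771.00 total_interest=$21.00
After 4 (deposit($1000)): balance=$1771.00 total_interest=$21.00
After 5 (month_end (apply 2% monthly interest)): balance=$1806.42 total_interest=$56.42
After 6 (deposit($200)): balance=$2006.42 total_interest=$56.42
After 7 (year_end (apply 5% annual interest)): balance=$2106.74 total_interest=$156.74
After 8 (withdraw($100)): balance=$2006.74 total_interest=$156.74
After 9 (deposit($50)): balance=$2056.74 total_interest=$156.74
After 10 (month_end (apply 2% monthly interest)): balance=$2097.87 total_interest=$197.87
After 11 (month_end (apply 2% monthly interest)): balance=$2139.82 total_interest=$239.82

Answer: 239.82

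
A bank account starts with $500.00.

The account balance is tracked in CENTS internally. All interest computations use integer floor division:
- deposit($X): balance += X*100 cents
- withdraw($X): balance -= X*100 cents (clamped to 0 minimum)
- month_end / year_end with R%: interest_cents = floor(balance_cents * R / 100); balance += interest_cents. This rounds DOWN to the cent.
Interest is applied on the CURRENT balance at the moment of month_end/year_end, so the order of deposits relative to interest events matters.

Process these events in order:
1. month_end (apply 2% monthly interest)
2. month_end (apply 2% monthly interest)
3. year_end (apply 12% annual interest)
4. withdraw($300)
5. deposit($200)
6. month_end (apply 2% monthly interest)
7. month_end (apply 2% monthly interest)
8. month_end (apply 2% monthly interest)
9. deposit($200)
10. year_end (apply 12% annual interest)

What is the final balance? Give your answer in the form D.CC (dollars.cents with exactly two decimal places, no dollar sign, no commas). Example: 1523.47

Answer: 797.60

Derivation:
After 1 (month_end (apply 2% monthly interest)): balance=$510.00 total_interest=$10.00
After 2 (month_end (apply 2% monthly interest)): balance=$520.20 total_interest=$20.20
After 3 (year_end (apply 12% annual interest)): balance=$582.62 total_interest=$82.62
After 4 (withdraw($300)): balance=$282.62 total_interest=$82.62
After 5 (deposit($200)): balance=$482.62 total_interest=$82.62
After 6 (month_end (apply 2% monthly interest)): balance=$492.27 total_interest=$92.27
After 7 (month_end (apply 2% monthly interest)): balance=$502.11 total_interest=$102.11
After 8 (month_end (apply 2% monthly interest)): balance=$512.15 total_interest=$112.15
After 9 (deposit($200)): balance=$712.15 total_interest=$112.15
After 10 (year_end (apply 12% annual interest)): balance=$797.60 total_interest=$197.60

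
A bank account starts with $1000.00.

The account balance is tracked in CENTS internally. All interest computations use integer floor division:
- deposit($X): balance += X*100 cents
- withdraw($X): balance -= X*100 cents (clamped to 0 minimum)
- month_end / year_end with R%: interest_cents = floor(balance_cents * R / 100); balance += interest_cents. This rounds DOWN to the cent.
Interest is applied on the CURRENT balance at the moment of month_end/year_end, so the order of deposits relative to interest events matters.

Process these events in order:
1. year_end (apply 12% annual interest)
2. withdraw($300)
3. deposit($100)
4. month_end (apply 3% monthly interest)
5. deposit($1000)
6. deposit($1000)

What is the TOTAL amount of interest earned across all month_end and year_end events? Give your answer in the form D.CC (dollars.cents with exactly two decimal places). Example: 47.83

Answer: 147.60

Derivation:
After 1 (year_end (apply 12% annual interest)): balance=$1120.00 total_interest=$120.00
After 2 (withdraw($300)): balance=$820.00 total_interest=$120.00
After 3 (deposit($100)): balance=$920.00 total_interest=$120.00
After 4 (month_end (apply 3% monthly interest)): balance=$947.60 total_interest=$147.60
After 5 (deposit($1000)): balance=$1947.60 total_interest=$147.60
After 6 (deposit($1000)): balance=$2947.60 total_interest=$147.60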